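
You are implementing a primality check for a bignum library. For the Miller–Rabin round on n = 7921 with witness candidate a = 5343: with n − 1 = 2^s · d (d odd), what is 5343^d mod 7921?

230

n − 1 = 7920 = 2^4 · 495, so s = 4 and d = 495.
5343^495 mod 7921 = 230.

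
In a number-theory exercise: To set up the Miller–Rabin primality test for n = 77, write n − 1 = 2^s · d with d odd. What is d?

19

Halving: 76 → 38 → 19; 19 is odd.
So 76 = 2^2 · 19.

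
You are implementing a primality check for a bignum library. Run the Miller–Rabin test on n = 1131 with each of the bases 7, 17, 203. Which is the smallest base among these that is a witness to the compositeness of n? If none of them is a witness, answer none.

n − 1 = 1130 = 2^1 · 565, so s = 1 and d = 565.
Base 7: x_0 = 7^565 mod 1131 = 1060. x_0 ∉ {1, 1130} and s = 1, so 7 is a Miller–Rabin witness and 1131 is composite.
Base 17: x_0 = 17^565 mod 1131 = 17. x_0 ∉ {1, 1130} and s = 1, so 17 is a Miller–Rabin witness and 1131 is composite.
Base 203: x_0 = 203^565 mod 1131 = 203. x_0 ∉ {1, 1130} and s = 1, so 203 is a Miller–Rabin witness and 1131 is composite.
The smallest witness among the given bases is 7.

7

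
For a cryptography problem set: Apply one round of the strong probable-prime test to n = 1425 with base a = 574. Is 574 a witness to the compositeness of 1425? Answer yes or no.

n − 1 = 1424 = 2^4 · 89, so s = 4 and d = 89.
Repeated squaring mod 1425: 574^1 ≡ 574, 574^2 ≡ 301, 574^4 ≡ 826, 574^8 ≡ 1126, 574^16 ≡ 1051, 574^32 ≡ 226, 574^64 ≡ 1201.
89 = 64 + 16 + 8 + 1, so 574^89 ≡ 1201·1051·1126·574 ≡ 499 (mod 1425).
x_0 = 574^89 mod 1425 = 499.
x_0 is neither 1 nor 1424, so continue squaring.
x_1 = 499^2 mod 1425 = 1051.
x_2 = 1051^2 mod 1425 = 226.
x_3 = 226^2 mod 1425 = 1201.
Reached i = s−1 = 3 without hitting −1: 574 is a Miller–Rabin witness and 1425 is composite.

yes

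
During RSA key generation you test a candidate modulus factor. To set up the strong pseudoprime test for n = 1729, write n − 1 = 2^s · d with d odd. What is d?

27

Halving: 1728 → 864 → 432 → 216 → 108 → 54 → 27; 27 is odd.
So 1728 = 2^6 · 27.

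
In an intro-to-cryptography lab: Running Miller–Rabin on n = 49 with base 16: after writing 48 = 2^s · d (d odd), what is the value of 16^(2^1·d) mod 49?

8

n − 1 = 48 = 2^4 · 3, so s = 4 and d = 3.
x_0 = 16^3 mod 49 = 29.
x_1 = 29^2 mod 49 = 8.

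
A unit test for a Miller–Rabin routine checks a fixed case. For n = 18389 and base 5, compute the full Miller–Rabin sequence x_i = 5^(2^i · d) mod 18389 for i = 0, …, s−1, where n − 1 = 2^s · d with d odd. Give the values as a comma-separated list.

n − 1 = 18388 = 2^2 · 4597, so s = 2 and d = 4597.
x_0 = 5^4597 mod 18389 = 8048.
x_1 = 8048^2 mod 18389 = 4246.

8048, 4246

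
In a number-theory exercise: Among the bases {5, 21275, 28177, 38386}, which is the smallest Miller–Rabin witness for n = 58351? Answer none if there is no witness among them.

5

n − 1 = 58350 = 2^1 · 29175, so s = 1 and d = 29175.
Base 5: x_0 = 5^29175 mod 58351 = 45435. x_0 ∉ {1, 58350} and s = 1, so 5 is a Miller–Rabin witness and 58351 is composite.
Base 21275: x_0 = 21275^29175 mod 58351 = 7705. x_0 ∉ {1, 58350} and s = 1, so 21275 is a Miller–Rabin witness and 58351 is composite.
Base 28177: x_0 = 28177^29175 mod 58351 = 10772. x_0 ∉ {1, 58350} and s = 1, so 28177 is a Miller–Rabin witness and 58351 is composite.
Base 38386: x_0 = 38386^29175 mod 58351 = 1747. x_0 ∉ {1, 58350} and s = 1, so 38386 is a Miller–Rabin witness and 58351 is composite.
The smallest witness among the given bases is 5.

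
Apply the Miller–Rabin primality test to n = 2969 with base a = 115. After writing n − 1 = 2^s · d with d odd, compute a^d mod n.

n − 1 = 2968 = 2^3 · 371, so s = 3 and d = 371.
115^371 mod 2969 = 2968.

2968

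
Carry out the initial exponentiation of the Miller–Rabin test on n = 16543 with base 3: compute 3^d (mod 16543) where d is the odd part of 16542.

11078

n − 1 = 16542 = 2^1 · 8271, so s = 1 and d = 8271.
Repeated squaring mod 16543: 3^1 ≡ 3, 3^2 ≡ 9, 3^4 ≡ 81, 3^8 ≡ 6561, 3^16 ≡ 1835, 3^32 ≡ 8996, 3^64 ≡ 16203, 3^128 ≡ 16342, 3^256 ≡ 7315, 3^512 ≡ 9163, 3^1024 ≡ 4844, 3^2048 ≡ 6362, 3^4096 ≡ 10866, 3^8192 ≡ 2565.
8271 = 8192 + 64 + 8 + 4 + 2 + 1, so 3^8271 ≡ 2565·16203·6561·81·9·3 ≡ 11078 (mod 16543).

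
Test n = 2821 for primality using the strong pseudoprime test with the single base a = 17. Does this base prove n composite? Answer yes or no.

no

n − 1 = 2820 = 2^2 · 705, so s = 2 and d = 705.
Repeated squaring mod 2821: 17^1 ≡ 17, 17^2 ≡ 289, 17^4 ≡ 1712, 17^8 ≡ 2746, 17^16 ≡ 2804, 17^32 ≡ 289, 17^64 ≡ 1712, 17^128 ≡ 2746, 17^256 ≡ 2804, 17^512 ≡ 289.
705 = 512 + 128 + 64 + 1, so 17^705 ≡ 289·2746·1712·17 ≡ 2820 (mod 2821).
x_0 = 17^705 mod 2821 = 2820.
x_0 = 2820 ≡ −1, so 17 is not a witness.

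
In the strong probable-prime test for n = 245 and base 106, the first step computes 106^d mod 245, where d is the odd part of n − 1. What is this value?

n − 1 = 244 = 2^2 · 61, so s = 2 and d = 61.
106^61 mod 245 = 36.

36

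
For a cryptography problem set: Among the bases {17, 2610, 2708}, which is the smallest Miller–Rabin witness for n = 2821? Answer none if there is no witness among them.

none

n − 1 = 2820 = 2^2 · 705, so s = 2 and d = 705.
Base 17: x_0 = 17^705 mod 2821 = 2820. x_0 = 2820 ≡ −1, so 17 is not a witness.
Base 2610: x_0 = 2610^705 mod 2821 = 2820. x_0 = 2820 ≡ −1, so 2610 is not a witness.
Base 2708: x_0 = 2708^705 mod 2821 = 2820. x_0 = 2820 ≡ −1, so 2708 is not a witness.
No listed base is a witness for 2821.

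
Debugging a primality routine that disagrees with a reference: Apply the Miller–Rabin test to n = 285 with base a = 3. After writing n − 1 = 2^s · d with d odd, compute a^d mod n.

n − 1 = 284 = 2^2 · 71, so s = 2 and d = 71.
Repeated squaring mod 285: 3^1 ≡ 3, 3^2 ≡ 9, 3^4 ≡ 81, 3^8 ≡ 6, 3^16 ≡ 36, 3^32 ≡ 156, 3^64 ≡ 111.
71 = 64 + 4 + 2 + 1, so 3^71 ≡ 111·81·9·3 ≡ 222 (mod 285).

222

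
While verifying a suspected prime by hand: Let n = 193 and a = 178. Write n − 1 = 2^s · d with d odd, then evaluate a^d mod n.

99

n − 1 = 192 = 2^6 · 3, so s = 6 and d = 3.
178^3 mod 193 = 99.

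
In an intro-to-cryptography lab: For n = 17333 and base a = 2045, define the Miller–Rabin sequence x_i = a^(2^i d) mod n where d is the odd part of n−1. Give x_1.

n − 1 = 17332 = 2^2 · 4333, so s = 2 and d = 4333.
x_0 = 2045^4333 mod 17333 = 1.
x_1 = 1^2 mod 17333 = 1.

1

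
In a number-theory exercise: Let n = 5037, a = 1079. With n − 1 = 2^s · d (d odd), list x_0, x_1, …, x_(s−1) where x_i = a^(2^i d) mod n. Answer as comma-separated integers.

3326, 1024

n − 1 = 5036 = 2^2 · 1259, so s = 2 and d = 1259.
x_0 = 1079^1259 mod 5037 = 3326.
x_1 = 3326^2 mod 5037 = 1024.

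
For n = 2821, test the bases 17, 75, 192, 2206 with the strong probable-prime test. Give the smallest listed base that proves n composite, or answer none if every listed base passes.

n − 1 = 2820 = 2^2 · 705, so s = 2 and d = 705.
Base 17: x_0 = 17^705 mod 2821 = 2820. x_0 = 2820 ≡ −1, so 17 is not a witness.
Base 75: x_0 = 75^705 mod 2821 = 2820. x_0 = 2820 ≡ −1, so 75 is not a witness.
Base 192: x_0 = 192^705 mod 2821 = 2820. x_0 = 2820 ≡ −1, so 192 is not a witness.
Base 2206: x_0 = 2206^705 mod 2821 = 1. x_0 = 1, so 2206 is not a witness.
No listed base is a witness for 2821.

none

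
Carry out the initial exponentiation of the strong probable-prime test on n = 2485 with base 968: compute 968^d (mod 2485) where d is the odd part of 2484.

n − 1 = 2484 = 2^2 · 621, so s = 2 and d = 621.
Repeated squaring mod 2485: 968^1 ≡ 968, 968^2 ≡ 179, 968^4 ≡ 2221, 968^8 ≡ 116, 968^16 ≡ 1031, 968^32 ≡ 1866, 968^64 ≡ 471, 968^128 ≡ 676, 968^256 ≡ 2221, 968^512 ≡ 116.
621 = 512 + 64 + 32 + 8 + 4 + 1, so 968^621 ≡ 116·471·1866·116·2221·968 ≡ 2178 (mod 2485).

2178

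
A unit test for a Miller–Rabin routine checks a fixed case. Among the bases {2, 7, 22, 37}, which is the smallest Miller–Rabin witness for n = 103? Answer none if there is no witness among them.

none

n − 1 = 102 = 2^1 · 51, so s = 1 and d = 51.
Base 2: x_0 = 2^51 mod 103 = 1. x_0 = 1, so 2 is not a witness.
Base 7: x_0 = 7^51 mod 103 = 1. x_0 = 1, so 7 is not a witness.
Base 22: x_0 = 22^51 mod 103 = 102. x_0 = 102 ≡ −1, so 22 is not a witness.
Base 37: x_0 = 37^51 mod 103 = 102. x_0 = 102 ≡ −1, so 37 is not a witness.
No listed base is a witness for 103.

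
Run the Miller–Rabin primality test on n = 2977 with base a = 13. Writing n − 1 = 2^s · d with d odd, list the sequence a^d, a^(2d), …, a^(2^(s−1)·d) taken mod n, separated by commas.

n − 1 = 2976 = 2^5 · 93, so s = 5 and d = 93.
x_0 = 13^93 mod 2977 = 2834.
x_1 = 2834^2 mod 2977 = 2587.
x_2 = 2587^2 mod 2977 = 273.
x_3 = 273^2 mod 2977 = 104.
x_4 = 104^2 mod 2977 = 1885.

2834, 2587, 273, 104, 1885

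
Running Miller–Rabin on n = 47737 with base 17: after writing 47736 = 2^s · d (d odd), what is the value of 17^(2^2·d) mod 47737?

n − 1 = 47736 = 2^3 · 5967, so s = 3 and d = 5967.
Repeated squaring mod 47737: 17^1 ≡ 17, 17^2 ≡ 289, 17^4 ≡ 35784, 17^8 ≡ 45105, 17^16 ≡ 5559, 17^32 ≡ 16642, 17^64 ≡ 33827, 17^128 ≡ 10039, 17^256 ≡ 8714, 17^512 ≡ 31966, 17^1024 ≡ 14671, 17^2048 ≡ 39845, 17^4096 ≡ 34616.
5967 = 4096 + 1024 + 512 + 256 + 64 + 8 + 4 + 2 + 1, so 17^5967 ≡ 34616·14671·31966·8714·33827·45105·35784·289·17 ≡ 47736 (mod 47737).
x_0 = 47736.
x_1 = 47736^2 mod 47737 = 1.
x_2 = 1^2 mod 47737 = 1.

1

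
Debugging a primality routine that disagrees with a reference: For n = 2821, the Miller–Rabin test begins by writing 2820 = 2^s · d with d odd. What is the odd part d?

Halving: 2820 → 1410 → 705; 705 is odd.
So 2820 = 2^2 · 705.

705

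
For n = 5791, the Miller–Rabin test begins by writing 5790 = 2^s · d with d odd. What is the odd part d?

Halving: 5790 → 2895; 2895 is odd.
So 5790 = 2^1 · 2895.

2895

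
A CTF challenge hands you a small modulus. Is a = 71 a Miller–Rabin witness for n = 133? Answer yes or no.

yes

n − 1 = 132 = 2^2 · 33, so s = 2 and d = 33.
By repeated squaring, 71^33 ≡ 50 (mod 133).
x_0 = 71^33 mod 133 = 50.
x_0 is neither 1 nor 132, so continue squaring.
x_1 = 50^2 mod 133 = 106.
Reached i = s−1 = 1 without hitting −1: 71 is a Miller–Rabin witness and 133 is composite.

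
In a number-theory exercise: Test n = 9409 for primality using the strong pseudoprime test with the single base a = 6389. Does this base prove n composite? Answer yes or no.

no

n − 1 = 9408 = 2^6 · 147, so s = 6 and d = 147.
x_0 = 6389^147 mod 9409 = 2488.
x_0 is neither 1 nor 9408, so continue squaring.
x_1 = 2488^2 mod 9409 = 8431.
x_2 = 8431^2 mod 9409 = 6175.
x_3 = 6175^2 mod 9409 = 5357.
x_4 = 5357^2 mod 9409 = 9408.
x_4 ≡ −1, so 6389 is not a witness.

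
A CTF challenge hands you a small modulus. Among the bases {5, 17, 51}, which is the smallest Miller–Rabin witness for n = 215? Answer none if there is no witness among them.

n − 1 = 214 = 2^1 · 107, so s = 1 and d = 107.
Base 5: x_0 = 5^107 mod 215 = 190. x_0 ∉ {1, 214} and s = 1, so 5 is a Miller–Rabin witness and 215 is composite.
Base 17: x_0 = 17^107 mod 215 = 203. x_0 ∉ {1, 214} and s = 1, so 17 is a Miller–Rabin witness and 215 is composite.
Base 51: x_0 = 51^107 mod 215 = 151. x_0 ∉ {1, 214} and s = 1, so 51 is a Miller–Rabin witness and 215 is composite.
The smallest witness among the given bases is 5.

5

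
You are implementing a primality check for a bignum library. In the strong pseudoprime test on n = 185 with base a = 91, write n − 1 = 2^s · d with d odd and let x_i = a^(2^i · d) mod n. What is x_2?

n − 1 = 184 = 2^3 · 23, so s = 3 and d = 23.
x_0 = 91^23 mod 185 = 166.
x_1 = 166^2 mod 185 = 176.
x_2 = 176^2 mod 185 = 81.

81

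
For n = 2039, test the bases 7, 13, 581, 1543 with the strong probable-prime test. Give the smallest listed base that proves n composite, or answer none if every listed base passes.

none

n − 1 = 2038 = 2^1 · 1019, so s = 1 and d = 1019.
Base 7: x_0 = 7^1019 mod 2039 = 2038. x_0 = 2038 ≡ −1, so 7 is not a witness.
Base 13: x_0 = 13^1019 mod 2039 = 2038. x_0 = 2038 ≡ −1, so 13 is not a witness.
Base 581: x_0 = 581^1019 mod 2039 = 2038. x_0 = 2038 ≡ −1, so 581 is not a witness.
Base 1543: x_0 = 1543^1019 mod 2039 = 2038. x_0 = 2038 ≡ −1, so 1543 is not a witness.
No listed base is a witness for 2039.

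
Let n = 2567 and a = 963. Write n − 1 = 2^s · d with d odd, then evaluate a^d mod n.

n − 1 = 2566 = 2^1 · 1283, so s = 1 and d = 1283.
Repeated squaring mod 2567: 963^1 ≡ 963, 963^2 ≡ 682, 963^4 ≡ 497, 963^8 ≡ 577, 963^16 ≡ 1786, 963^32 ≡ 1582, 963^64 ≡ 2466, 963^128 ≡ 2500, 963^256 ≡ 1922, 963^512 ≡ 171, 963^1024 ≡ 1004.
1283 = 1024 + 256 + 2 + 1, so 963^1283 ≡ 1004·1922·682·963 ≡ 1688 (mod 2567).

1688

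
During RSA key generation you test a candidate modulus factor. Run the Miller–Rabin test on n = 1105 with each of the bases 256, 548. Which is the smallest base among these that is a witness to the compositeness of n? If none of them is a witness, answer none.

none

n − 1 = 1104 = 2^4 · 69, so s = 4 and d = 69.
Base 256: x_0 = 256^69 mod 1105 = 1. x_0 = 1, so 256 is not a witness.
Base 548: x_0 = 548^69 mod 1105 = 1058. x_0 is neither 1 nor 1104, so continue squaring. x_1 = 1058^2 mod 1105 = 1104. x_1 ≡ −1, so 548 is not a witness.
No listed base is a witness for 1105.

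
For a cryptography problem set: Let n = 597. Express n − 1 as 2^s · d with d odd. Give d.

149

Halving: 596 → 298 → 149; 149 is odd.
So 596 = 2^2 · 149.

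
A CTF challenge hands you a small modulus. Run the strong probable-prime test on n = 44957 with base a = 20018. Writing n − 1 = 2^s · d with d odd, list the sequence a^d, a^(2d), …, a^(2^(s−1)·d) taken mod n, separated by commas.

n − 1 = 44956 = 2^2 · 11239, so s = 2 and d = 11239.
x_0 = 20018^11239 mod 44957 = 16758.
x_1 = 16758^2 mod 44957 = 29142.

16758, 29142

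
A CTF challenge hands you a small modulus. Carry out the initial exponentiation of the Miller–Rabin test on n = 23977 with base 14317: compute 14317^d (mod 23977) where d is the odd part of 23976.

n − 1 = 23976 = 2^3 · 2997, so s = 3 and d = 2997.
14317^2997 mod 23977 = 1871.

1871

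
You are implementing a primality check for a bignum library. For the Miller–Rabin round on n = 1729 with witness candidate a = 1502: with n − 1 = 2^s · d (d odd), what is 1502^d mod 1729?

1331

n − 1 = 1728 = 2^6 · 27, so s = 6 and d = 27.
1502^27 mod 1729 = 1331.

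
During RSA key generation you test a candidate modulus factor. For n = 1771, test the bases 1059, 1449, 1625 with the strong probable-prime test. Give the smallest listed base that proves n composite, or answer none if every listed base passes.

n − 1 = 1770 = 2^1 · 885, so s = 1 and d = 885.
Base 1059: x_0 = 1059^885 mod 1771 = 1. x_0 = 1, so 1059 is not a witness.
Base 1449: x_0 = 1449^885 mod 1771 = 483. x_0 ∉ {1, 1770} and s = 1, so 1449 is a Miller–Rabin witness and 1771 is composite.
Base 1625: x_0 = 1625^885 mod 1771 = 582. x_0 ∉ {1, 1770} and s = 1, so 1625 is a Miller–Rabin witness and 1771 is composite.
The smallest witness among the given bases is 1449.

1449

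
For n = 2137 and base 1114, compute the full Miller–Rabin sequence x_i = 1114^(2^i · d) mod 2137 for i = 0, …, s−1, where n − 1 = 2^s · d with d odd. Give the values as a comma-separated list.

629, 296, 2136

n − 1 = 2136 = 2^3 · 267, so s = 3 and d = 267.
x_0 = 1114^267 mod 2137 = 629.
x_1 = 629^2 mod 2137 = 296.
x_2 = 296^2 mod 2137 = 2136.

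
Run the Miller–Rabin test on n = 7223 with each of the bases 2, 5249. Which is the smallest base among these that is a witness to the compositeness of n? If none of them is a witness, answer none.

2

n − 1 = 7222 = 2^1 · 3611, so s = 1 and d = 3611.
Base 2: x_0 = 2^3611 mod 7223 = 4342. x_0 ∉ {1, 7222} and s = 1, so 2 is a Miller–Rabin witness and 7223 is composite.
Base 5249: x_0 = 5249^3611 mod 7223 = 4948. x_0 ∉ {1, 7222} and s = 1, so 5249 is a Miller–Rabin witness and 7223 is composite.
The smallest witness among the given bases is 2.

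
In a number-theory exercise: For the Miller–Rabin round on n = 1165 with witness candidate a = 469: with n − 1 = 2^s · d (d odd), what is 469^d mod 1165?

n − 1 = 1164 = 2^2 · 291, so s = 2 and d = 291.
469^291 mod 1165 = 199.

199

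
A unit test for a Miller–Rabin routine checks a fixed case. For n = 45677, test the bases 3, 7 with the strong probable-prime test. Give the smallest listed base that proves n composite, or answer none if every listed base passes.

none

n − 1 = 45676 = 2^2 · 11419, so s = 2 and d = 11419.
Base 3: x_0 = 3^11419 mod 45677 = 6711. x_0 is neither 1 nor 45676, so continue squaring. x_1 = 6711^2 mod 45677 = 45676. x_1 ≡ −1, so 3 is not a witness.
Base 7: x_0 = 7^11419 mod 45677 = 1. x_0 = 1, so 7 is not a witness.
No listed base is a witness for 45677.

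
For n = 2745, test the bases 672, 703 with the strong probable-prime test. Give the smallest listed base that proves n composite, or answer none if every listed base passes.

n − 1 = 2744 = 2^3 · 343, so s = 3 and d = 343.
Base 672: x_0 = 672^343 mod 2745 = 1953. x_0 is neither 1 nor 2744, so continue squaring. x_1 = 1953^2 mod 2745 = 1404. x_2 = 1404^2 mod 2745 = 306. Reached i = s−1 = 2 without hitting −1: 672 is a Miller–Rabin witness and 2745 is composite.
Base 703: x_0 = 703^343 mod 2745 = 1432. x_0 is neither 1 nor 2744, so continue squaring. x_1 = 1432^2 mod 2745 = 109. x_2 = 109^2 mod 2745 = 901. Reached i = s−1 = 2 without hitting −1: 703 is a Miller–Rabin witness and 2745 is composite.
The smallest witness among the given bases is 672.

672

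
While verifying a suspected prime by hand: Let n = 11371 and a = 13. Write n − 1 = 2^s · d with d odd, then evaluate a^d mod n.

3257

n − 1 = 11370 = 2^1 · 5685, so s = 1 and d = 5685.
By repeated squaring, 13^5685 ≡ 3257 (mod 11371).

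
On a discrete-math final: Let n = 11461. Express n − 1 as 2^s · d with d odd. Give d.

Halving: 11460 → 5730 → 2865; 2865 is odd.
So 11460 = 2^2 · 2865.

2865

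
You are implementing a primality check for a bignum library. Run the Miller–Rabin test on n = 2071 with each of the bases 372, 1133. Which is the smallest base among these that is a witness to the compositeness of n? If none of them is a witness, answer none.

none

n − 1 = 2070 = 2^1 · 1035, so s = 1 and d = 1035.
Base 372: x_0 = 372^1035 mod 2071 = 1. x_0 = 1, so 372 is not a witness.
Base 1133: x_0 = 1133^1035 mod 2071 = 2070. x_0 = 2070 ≡ −1, so 1133 is not a witness.
No listed base is a witness for 2071.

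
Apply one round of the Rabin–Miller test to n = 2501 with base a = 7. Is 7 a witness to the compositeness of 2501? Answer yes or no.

yes

n − 1 = 2500 = 2^2 · 625, so s = 2 and d = 625.
Repeated squaring mod 2501: 7^1 ≡ 7, 7^2 ≡ 49, 7^4 ≡ 2401, 7^8 ≡ 2497, 7^16 ≡ 16, 7^32 ≡ 256, 7^64 ≡ 510, 7^128 ≡ 2497, 7^256 ≡ 16, 7^512 ≡ 256.
625 = 512 + 64 + 32 + 16 + 1, so 7^625 ≡ 256·510·256·16·7 ≡ 2053 (mod 2501).
x_0 = 7^625 mod 2501 = 2053.
x_0 is neither 1 nor 2500, so continue squaring.
x_1 = 2053^2 mod 2501 = 624.
Reached i = s−1 = 1 without hitting −1: 7 is a Miller–Rabin witness and 2501 is composite.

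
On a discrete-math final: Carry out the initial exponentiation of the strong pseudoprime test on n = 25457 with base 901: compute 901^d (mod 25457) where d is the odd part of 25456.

n − 1 = 25456 = 2^4 · 1591, so s = 4 and d = 1591.
Repeated squaring mod 25457: 901^1 ≡ 901, 901^2 ≡ 22634, 901^4 ≡ 1288, 901^8 ≡ 4239, 901^16 ≡ 21936, 901^32 ≡ 25339, 901^64 ≡ 13924, 901^128 ≡ 22721, 901^256 ≡ 1338, 901^512 ≡ 8254, 901^1024 ≡ 5584.
1591 = 1024 + 512 + 32 + 16 + 4 + 2 + 1, so 901^1591 ≡ 5584·8254·25339·21936·1288·22634·901 ≡ 13464 (mod 25457).

13464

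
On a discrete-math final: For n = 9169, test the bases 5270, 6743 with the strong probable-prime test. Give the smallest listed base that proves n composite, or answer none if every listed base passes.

n − 1 = 9168 = 2^4 · 573, so s = 4 and d = 573.
Base 5270: x_0 = 5270^573 mod 9169 = 5270. x_0 is neither 1 nor 9168, so continue squaring. x_1 = 5270^2 mod 9169 = 9168. x_1 ≡ −1, so 5270 is not a witness.
Base 6743: x_0 = 6743^573 mod 9169 = 1390. x_0 is neither 1 nor 9168, so continue squaring. x_1 = 1390^2 mod 9169 = 6610. x_2 = 6610^2 mod 9169 = 1815. x_3 = 1815^2 mod 9169 = 2554. Reached i = s−1 = 3 without hitting −1: 6743 is a Miller–Rabin witness and 9169 is composite.
The smallest witness among the given bases is 6743.

6743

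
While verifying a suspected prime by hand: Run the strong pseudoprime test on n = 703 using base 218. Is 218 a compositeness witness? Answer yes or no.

n − 1 = 702 = 2^1 · 351, so s = 1 and d = 351.
Repeated squaring mod 703: 218^1 ≡ 218, 218^2 ≡ 423, 218^4 ≡ 367, 218^8 ≡ 416, 218^16 ≡ 118, 218^32 ≡ 567, 218^64 ≡ 218, 218^128 ≡ 423, 218^256 ≡ 367.
351 = 256 + 64 + 16 + 8 + 4 + 2 + 1, so 218^351 ≡ 367·218·118·416·367·423·218 ≡ 1 (mod 703).
x_0 = 218^351 mod 703 = 1.
x_0 = 1, so 218 is not a witness.

no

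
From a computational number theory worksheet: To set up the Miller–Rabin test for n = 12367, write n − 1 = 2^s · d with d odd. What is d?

Halving: 12366 → 6183; 6183 is odd.
So 12366 = 2^1 · 6183.

6183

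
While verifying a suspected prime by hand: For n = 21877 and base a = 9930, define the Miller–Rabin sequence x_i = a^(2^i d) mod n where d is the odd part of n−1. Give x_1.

7526

n − 1 = 21876 = 2^2 · 5469, so s = 2 and d = 5469.
Repeated squaring mod 21877: 9930^1 ≡ 9930, 9930^2 ≡ 5261, 9930^4 ≡ 3716, 9930^8 ≡ 4269, 9930^16 ≡ 820, 9930^32 ≡ 16090, 9930^64 ≡ 17559, 9930^128 ≡ 5920, 9930^256 ≡ 21323, 9930^512 ≡ 638, 9930^1024 ≡ 13258, 9930^2048 ≡ 14746, 9930^4096 ≡ 9013.
5469 = 4096 + 1024 + 256 + 64 + 16 + 8 + 4 + 1, so 9930^5469 ≡ 9013·13258·21323·17559·820·4269·3716·9930 ≡ 16993 (mod 21877).
x_0 = 16993.
x_1 = 16993^2 mod 21877 = 7526.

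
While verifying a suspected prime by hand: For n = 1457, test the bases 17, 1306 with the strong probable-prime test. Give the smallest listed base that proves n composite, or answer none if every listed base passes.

n − 1 = 1456 = 2^4 · 91, so s = 4 and d = 91.
Base 17: x_0 = 17^91 mod 1457 = 1164. x_0 is neither 1 nor 1456, so continue squaring. x_1 = 1164^2 mod 1457 = 1343. x_2 = 1343^2 mod 1457 = 1340. x_3 = 1340^2 mod 1457 = 576. Reached i = s−1 = 3 without hitting −1: 17 is a Miller–Rabin witness and 1457 is composite.
Base 1306: x_0 = 1306^91 mod 1457 = 531. x_0 is neither 1 nor 1456, so continue squaring. x_1 = 531^2 mod 1457 = 760. x_2 = 760^2 mod 1457 = 628. x_3 = 628^2 mod 1457 = 994. Reached i = s−1 = 3 without hitting −1: 1306 is a Miller–Rabin witness and 1457 is composite.
The smallest witness among the given bases is 17.

17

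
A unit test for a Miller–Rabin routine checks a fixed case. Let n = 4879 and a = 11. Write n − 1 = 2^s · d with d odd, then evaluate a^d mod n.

1737

n − 1 = 4878 = 2^1 · 2439, so s = 1 and d = 2439.
11^2439 mod 4879 = 1737.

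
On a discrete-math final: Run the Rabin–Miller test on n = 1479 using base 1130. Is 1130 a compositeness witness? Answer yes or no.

yes

n − 1 = 1478 = 2^1 · 739, so s = 1 and d = 739.
x_0 = 1130^739 mod 1479 = 869.
x_0 ∉ {1, 1478} and s = 1, so 1130 is a Miller–Rabin witness and 1479 is composite.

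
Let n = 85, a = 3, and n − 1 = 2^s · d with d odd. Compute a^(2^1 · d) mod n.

n − 1 = 84 = 2^2 · 21, so s = 2 and d = 21.
Repeated squaring mod 85: 3^1 ≡ 3, 3^2 ≡ 9, 3^4 ≡ 81, 3^8 ≡ 16, 3^16 ≡ 1.
21 = 16 + 4 + 1, so 3^21 ≡ 1·81·3 ≡ 73 (mod 85).
x_0 = 73.
x_1 = 73^2 mod 85 = 59.

59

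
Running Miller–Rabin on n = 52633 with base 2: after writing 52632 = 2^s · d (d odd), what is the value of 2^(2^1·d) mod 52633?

1

n − 1 = 52632 = 2^3 · 6579, so s = 3 and d = 6579.
Repeated squaring mod 52633: 2^1 ≡ 2, 2^2 ≡ 4, 2^4 ≡ 16, 2^8 ≡ 256, 2^16 ≡ 12903, 2^32 ≡ 9230, 2^64 ≡ 32706, 2^128 ≡ 21977, 2^256 ≡ 28121, 2^512 ≡ 32449, 2^1024 ≡ 14436, 2^2048 ≡ 24049, 2^4096 ≡ 22997.
6579 = 4096 + 2048 + 256 + 128 + 32 + 16 + 2 + 1, so 2^6579 ≡ 22997·24049·28121·21977·9230·12903·4·2 ≡ 1 (mod 52633).
x_0 = 1.
x_1 = 1^2 mod 52633 = 1.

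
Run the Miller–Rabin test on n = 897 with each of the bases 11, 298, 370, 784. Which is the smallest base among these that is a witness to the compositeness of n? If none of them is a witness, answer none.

n − 1 = 896 = 2^7 · 7, so s = 7 and d = 7.
Base 11: x_0 = 11^7 mod 897 = 743. x_0 is neither 1 nor 896, so continue squaring. x_1 = 743^2 mod 897 = 394. x_2 = 394^2 mod 897 = 55. x_3 = 55^2 mod 897 = 334. x_4 = 334^2 mod 897 = 328. x_5 = 328^2 mod 897 = 841. x_6 = 841^2 mod 897 = 445. Reached i = s−1 = 6 without hitting −1: 11 is a Miller–Rabin witness and 897 is composite.
Base 298: x_0 = 298^7 mod 897 = 298. x_0 is neither 1 nor 896, so continue squaring. x_1 = 298^2 mod 897 = 1. x_1 = 1 but x_0 ≠ ±1, a nontrivial square root of 1 — 298 is a witness and 897 is composite.
Base 370: x_0 = 370^7 mod 897 = 358. x_0 is neither 1 nor 896, so continue squaring. x_1 = 358^2 mod 897 = 790. x_2 = 790^2 mod 897 = 685. x_3 = 685^2 mod 897 = 94. x_4 = 94^2 mod 897 = 763. x_5 = 763^2 mod 897 = 16. x_6 = 16^2 mod 897 = 256. Reached i = s−1 = 6 without hitting −1: 370 is a Miller–Rabin witness and 897 is composite.
Base 784: x_0 = 784^7 mod 897 = 82. x_0 is neither 1 nor 896, so continue squaring. x_1 = 82^2 mod 897 = 445. x_2 = 445^2 mod 897 = 685. x_3 = 685^2 mod 897 = 94. x_4 = 94^2 mod 897 = 763. x_5 = 763^2 mod 897 = 16. x_6 = 16^2 mod 897 = 256. Reached i = s−1 = 6 without hitting −1: 784 is a Miller–Rabin witness and 897 is composite.
The smallest witness among the given bases is 11.

11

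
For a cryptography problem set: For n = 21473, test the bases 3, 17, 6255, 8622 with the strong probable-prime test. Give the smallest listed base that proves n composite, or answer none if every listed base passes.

3

n − 1 = 21472 = 2^5 · 671, so s = 5 and d = 671.
Base 3: x_0 = 3^671 mod 21473 = 580. x_0 is neither 1 nor 21472, so continue squaring. x_1 = 580^2 mod 21473 = 14305. x_2 = 14305^2 mod 21473 = 16808. x_3 = 16808^2 mod 21473 = 10076. x_4 = 10076^2 mod 21473 = 1432. Reached i = s−1 = 4 without hitting −1: 3 is a Miller–Rabin witness and 21473 is composite.
Base 17: x_0 = 17^671 mod 21473 = 12730. x_0 is neither 1 nor 21472, so continue squaring. x_1 = 12730^2 mod 21473 = 17642. x_2 = 17642^2 mod 21473 = 10502. x_3 = 10502^2 mod 21473 = 6676. x_4 = 6676^2 mod 21473 = 12501. Reached i = s−1 = 4 without hitting −1: 17 is a Miller–Rabin witness and 21473 is composite.
Base 6255: x_0 = 6255^671 mod 21473 = 13615. x_0 is neither 1 nor 21472, so continue squaring. x_1 = 13615^2 mod 21473 = 13289. x_2 = 13289^2 mod 21473 = 3569. x_3 = 3569^2 mod 21473 = 4272. x_4 = 4272^2 mod 21473 = 19407. Reached i = s−1 = 4 without hitting −1: 6255 is a Miller–Rabin witness and 21473 is composite.
Base 8622: x_0 = 8622^671 mod 21473 = 19999. x_0 is neither 1 nor 21472, so continue squaring. x_1 = 19999^2 mod 21473 = 3903. x_2 = 3903^2 mod 21473 = 9052. x_3 = 9052^2 mod 21473 = 19209. x_4 = 19209^2 mod 21473 = 15122. Reached i = s−1 = 4 without hitting −1: 8622 is a Miller–Rabin witness and 21473 is composite.
The smallest witness among the given bases is 3.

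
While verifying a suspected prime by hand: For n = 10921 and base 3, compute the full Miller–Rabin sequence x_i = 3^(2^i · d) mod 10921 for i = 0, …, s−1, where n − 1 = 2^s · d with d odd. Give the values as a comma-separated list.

2616, 6910, 1488

n − 1 = 10920 = 2^3 · 1365, so s = 3 and d = 1365.
x_0 = 3^1365 mod 10921 = 2616.
x_1 = 2616^2 mod 10921 = 6910.
x_2 = 6910^2 mod 10921 = 1488.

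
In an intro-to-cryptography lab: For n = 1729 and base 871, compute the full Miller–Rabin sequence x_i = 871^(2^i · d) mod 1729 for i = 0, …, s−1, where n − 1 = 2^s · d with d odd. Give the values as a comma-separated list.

n − 1 = 1728 = 2^6 · 27, so s = 6 and d = 27.
x_0 = 871^27 mod 1729 = 286.
x_1 = 286^2 mod 1729 = 533.
x_2 = 533^2 mod 1729 = 533.
x_3 = 533^2 mod 1729 = 533.
x_4 = 533^2 mod 1729 = 533.
x_5 = 533^2 mod 1729 = 533.

286, 533, 533, 533, 533, 533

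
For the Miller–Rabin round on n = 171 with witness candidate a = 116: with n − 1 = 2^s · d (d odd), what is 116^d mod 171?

98

n − 1 = 170 = 2^1 · 85, so s = 1 and d = 85.
Repeated squaring mod 171: 116^1 ≡ 116, 116^2 ≡ 118, 116^4 ≡ 73, 116^8 ≡ 28, 116^16 ≡ 100, 116^32 ≡ 82, 116^64 ≡ 55.
85 = 64 + 16 + 4 + 1, so 116^85 ≡ 55·100·73·116 ≡ 98 (mod 171).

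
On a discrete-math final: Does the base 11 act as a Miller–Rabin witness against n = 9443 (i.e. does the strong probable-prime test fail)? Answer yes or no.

n − 1 = 9442 = 2^1 · 4721, so s = 1 and d = 4721.
Repeated squaring mod 9443: 11^1 ≡ 11, 11^2 ≡ 121, 11^4 ≡ 5198, 11^8 ≡ 2781, 11^16 ≡ 144, 11^32 ≡ 1850, 11^64 ≡ 4134, 11^128 ≡ 7569, 11^256 ≡ 8523, 11^512 ≡ 5973, 11^1024 ≡ 1075, 11^2048 ≡ 3579, 11^4096 ≡ 4533.
4721 = 4096 + 512 + 64 + 32 + 16 + 1, so 11^4721 ≡ 4533·5973·4134·1850·144·11 ≡ 7436 (mod 9443).
x_0 = 11^4721 mod 9443 = 7436.
x_0 ∉ {1, 9442} and s = 1, so 11 is a Miller–Rabin witness and 9443 is composite.

yes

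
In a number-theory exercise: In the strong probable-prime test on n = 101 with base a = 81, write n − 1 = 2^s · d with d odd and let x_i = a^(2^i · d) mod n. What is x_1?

1

n − 1 = 100 = 2^2 · 25, so s = 2 and d = 25.
x_0 = 81^25 mod 101 = 1.
x_1 = 1^2 mod 101 = 1.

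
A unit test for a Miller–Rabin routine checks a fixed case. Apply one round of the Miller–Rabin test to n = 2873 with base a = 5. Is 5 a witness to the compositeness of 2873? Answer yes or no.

yes

n − 1 = 2872 = 2^3 · 359, so s = 3 and d = 359.
Repeated squaring mod 2873: 5^1 ≡ 5, 5^2 ≡ 25, 5^4 ≡ 625, 5^8 ≡ 2770, 5^16 ≡ 1990, 5^32 ≡ 1106, 5^64 ≡ 2211, 5^128 ≡ 1548, 5^256 ≡ 222.
359 = 256 + 64 + 32 + 4 + 2 + 1, so 5^359 ≡ 222·2211·1106·625·25·5 ≡ 112 (mod 2873).
x_0 = 5^359 mod 2873 = 112.
x_0 is neither 1 nor 2872, so continue squaring.
x_1 = 112^2 mod 2873 = 1052.
x_2 = 1052^2 mod 2873 = 599.
Reached i = s−1 = 2 without hitting −1: 5 is a Miller–Rabin witness and 2873 is composite.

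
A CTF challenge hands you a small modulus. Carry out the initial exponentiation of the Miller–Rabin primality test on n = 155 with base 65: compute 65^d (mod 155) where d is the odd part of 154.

115

n − 1 = 154 = 2^1 · 77, so s = 1 and d = 77.
Repeated squaring mod 155: 65^1 ≡ 65, 65^2 ≡ 40, 65^4 ≡ 50, 65^8 ≡ 20, 65^16 ≡ 90, 65^32 ≡ 40, 65^64 ≡ 50.
77 = 64 + 8 + 4 + 1, so 65^77 ≡ 50·20·50·65 ≡ 115 (mod 155).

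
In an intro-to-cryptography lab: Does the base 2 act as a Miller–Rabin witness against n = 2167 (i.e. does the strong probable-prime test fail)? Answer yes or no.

yes

n − 1 = 2166 = 2^1 · 1083, so s = 1 and d = 1083.
Repeated squaring mod 2167: 2^1 ≡ 2, 2^2 ≡ 4, 2^4 ≡ 16, 2^8 ≡ 256, 2^16 ≡ 526, 2^32 ≡ 1467, 2^64 ≡ 258, 2^128 ≡ 1554, 2^256 ≡ 878, 2^512 ≡ 1599, 2^1024 ≡ 1908.
1083 = 1024 + 32 + 16 + 8 + 2 + 1, so 2^1083 ≡ 1908·1467·526·256·4·2 ≡ 756 (mod 2167).
x_0 = 2^1083 mod 2167 = 756.
x_0 ∉ {1, 2166} and s = 1, so 2 is a Miller–Rabin witness and 2167 is composite.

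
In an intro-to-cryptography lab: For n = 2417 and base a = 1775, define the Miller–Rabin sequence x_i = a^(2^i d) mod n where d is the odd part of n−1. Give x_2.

n − 1 = 2416 = 2^4 · 151, so s = 4 and d = 151.
Repeated squaring mod 2417: 1775^1 ≡ 1775, 1775^2 ≡ 1274, 1775^4 ≡ 1269, 1775^8 ≡ 639, 1775^16 ≡ 2265, 1775^32 ≡ 1351, 1775^64 ≡ 366, 1775^128 ≡ 1021.
151 = 128 + 16 + 4 + 2 + 1, so 1775^151 ≡ 1021·2265·1269·1274·1775 ≡ 592 (mod 2417).
x_0 = 592.
x_1 = 592^2 mod 2417 = 2416.
x_2 = 2416^2 mod 2417 = 1.

1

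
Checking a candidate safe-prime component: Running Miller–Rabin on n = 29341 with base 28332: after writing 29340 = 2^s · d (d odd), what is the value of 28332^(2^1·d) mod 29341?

11101

n − 1 = 29340 = 2^2 · 7335, so s = 2 and d = 7335.
x_0 = 28332^7335 mod 29341 = 5845.
x_1 = 5845^2 mod 29341 = 11101.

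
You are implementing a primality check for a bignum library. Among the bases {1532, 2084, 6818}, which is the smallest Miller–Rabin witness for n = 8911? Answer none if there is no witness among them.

6818

n − 1 = 8910 = 2^1 · 4455, so s = 1 and d = 4455.
Base 1532: x_0 = 1532^4455 mod 8911 = 8910. x_0 = 8910 ≡ −1, so 1532 is not a witness.
Base 2084: x_0 = 2084^4455 mod 8911 = 8910. x_0 = 8910 ≡ −1, so 2084 is not a witness.
Base 6818: x_0 = 6818^4455 mod 8911 = 1540. x_0 ∉ {1, 8910} and s = 1, so 6818 is a Miller–Rabin witness and 8911 is composite.
The smallest witness among the given bases is 6818.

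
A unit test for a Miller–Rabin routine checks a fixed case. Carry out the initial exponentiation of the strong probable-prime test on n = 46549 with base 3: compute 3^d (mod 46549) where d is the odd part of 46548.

46548

n − 1 = 46548 = 2^2 · 11637, so s = 2 and d = 11637.
Repeated squaring mod 46549: 3^1 ≡ 3, 3^2 ≡ 9, 3^4 ≡ 81, 3^8 ≡ 6561, 3^16 ≡ 35445, 3^32 ≡ 37064, 3^64 ≡ 32557, 3^128 ≡ 37519, 3^256 ≡ 33601, 3^512 ≡ 27755, 3^1024 ≡ 624, 3^2048 ≡ 16984, 3^4096 ≡ 38652, 3^8192 ≡ 33498.
11637 = 8192 + 2048 + 1024 + 256 + 64 + 32 + 16 + 4 + 1, so 3^11637 ≡ 33498·16984·624·33601·32557·37064·35445·81·3 ≡ 46548 (mod 46549).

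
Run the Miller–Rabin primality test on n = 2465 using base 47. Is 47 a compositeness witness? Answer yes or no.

no

n − 1 = 2464 = 2^5 · 77, so s = 5 and d = 77.
x_0 = 47^77 mod 2465 = 302.
x_0 is neither 1 nor 2464, so continue squaring.
x_1 = 302^2 mod 2465 = 2464.
x_1 ≡ −1, so 47 is not a witness.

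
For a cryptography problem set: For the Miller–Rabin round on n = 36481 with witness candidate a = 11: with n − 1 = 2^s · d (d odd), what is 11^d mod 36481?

20818

n − 1 = 36480 = 2^7 · 285, so s = 7 and d = 285.
Repeated squaring mod 36481: 11^1 ≡ 11, 11^2 ≡ 121, 11^4 ≡ 14641, 11^8 ≡ 33006, 11^16 ≡ 414, 11^32 ≡ 25472, 11^64 ≡ 8199, 11^128 ≡ 25599, 11^256 ≡ 598.
285 = 256 + 16 + 8 + 4 + 1, so 11^285 ≡ 598·414·33006·14641·11 ≡ 20818 (mod 36481).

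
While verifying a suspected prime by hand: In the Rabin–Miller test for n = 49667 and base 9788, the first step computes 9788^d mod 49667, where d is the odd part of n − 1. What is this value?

n − 1 = 49666 = 2^1 · 24833, so s = 1 and d = 24833.
Repeated squaring mod 49667: 9788^1 ≡ 9788, 9788^2 ≡ 46968, 9788^4 ≡ 33219, 9788^8 ≡ 555, 9788^16 ≡ 10023, 9788^32 ≡ 33855, 9788^64 ≡ 45333, 9788^128 ≡ 9430, 9788^256 ≡ 20970, 9788^512 ≡ 38949, 9788^1024 ≡ 45420, 9788^2048 ≡ 7888, 9788^4096 ≡ 37460, 9788^8192 ≡ 9849, 9788^16384 ≡ 3150.
24833 = 16384 + 8192 + 256 + 1, so 9788^24833 ≡ 3150·9849·20970·9788 ≡ 49666 (mod 49667).

49666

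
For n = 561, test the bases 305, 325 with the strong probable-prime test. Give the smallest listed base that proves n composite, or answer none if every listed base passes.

n − 1 = 560 = 2^4 · 35, so s = 4 and d = 35.
Base 305: x_0 = 305^35 mod 561 = 560. x_0 = 560 ≡ −1, so 305 is not a witness.
Base 325: x_0 = 325^35 mod 561 = 76. x_0 is neither 1 nor 560, so continue squaring. x_1 = 76^2 mod 561 = 166. x_2 = 166^2 mod 561 = 67. x_3 = 67^2 mod 561 = 1. x_3 = 1 but x_2 ≠ ±1, a nontrivial square root of 1 — 325 is a witness and 561 is composite.
The smallest witness among the given bases is 325.

325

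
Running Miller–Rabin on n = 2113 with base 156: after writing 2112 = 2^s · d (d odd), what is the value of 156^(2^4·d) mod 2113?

n − 1 = 2112 = 2^6 · 33, so s = 6 and d = 33.
x_0 = 156^33 mod 2113 = 343.
x_1 = 343^2 mod 2113 = 1434.
x_2 = 1434^2 mod 2113 = 407.
x_3 = 407^2 mod 2113 = 835.
x_4 = 835^2 mod 2113 = 2048.

2048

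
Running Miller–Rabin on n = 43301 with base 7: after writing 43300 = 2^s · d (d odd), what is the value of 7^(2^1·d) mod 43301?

n − 1 = 43300 = 2^2 · 10825, so s = 2 and d = 10825.
x_0 = 7^10825 mod 43301 = 36772.
x_1 = 36772^2 mod 43301 = 19657.

19657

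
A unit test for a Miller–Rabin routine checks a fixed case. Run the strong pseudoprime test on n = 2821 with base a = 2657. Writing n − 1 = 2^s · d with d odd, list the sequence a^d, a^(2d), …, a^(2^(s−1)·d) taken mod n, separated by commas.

n − 1 = 2820 = 2^2 · 705, so s = 2 and d = 705.
x_0 = 2657^705 mod 2821 = 2696.
x_1 = 2696^2 mod 2821 = 1520.

2696, 1520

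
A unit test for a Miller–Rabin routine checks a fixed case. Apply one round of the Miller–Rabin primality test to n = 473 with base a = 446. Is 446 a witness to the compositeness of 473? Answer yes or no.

n − 1 = 472 = 2^3 · 59, so s = 3 and d = 59.
x_0 = 446^59 mod 473 = 398.
x_0 is neither 1 nor 472, so continue squaring.
x_1 = 398^2 mod 473 = 422.
x_2 = 422^2 mod 473 = 236.
Reached i = s−1 = 2 without hitting −1: 446 is a Miller–Rabin witness and 473 is composite.

yes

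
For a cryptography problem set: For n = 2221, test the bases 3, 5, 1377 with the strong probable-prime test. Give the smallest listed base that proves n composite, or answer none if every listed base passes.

n − 1 = 2220 = 2^2 · 555, so s = 2 and d = 555.
Base 3: x_0 = 3^555 mod 2221 = 1. x_0 = 1, so 3 is not a witness.
Base 5: x_0 = 5^555 mod 2221 = 2220. x_0 = 2220 ≡ −1, so 5 is not a witness.
Base 1377: x_0 = 1377^555 mod 2221 = 1431. x_0 is neither 1 nor 2220, so continue squaring. x_1 = 1431^2 mod 2221 = 2220. x_1 ≡ −1, so 1377 is not a witness.
No listed base is a witness for 2221.

none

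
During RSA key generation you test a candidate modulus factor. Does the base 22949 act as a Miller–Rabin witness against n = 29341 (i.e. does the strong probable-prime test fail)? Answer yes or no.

yes

n − 1 = 29340 = 2^2 · 7335, so s = 2 and d = 7335.
x_0 = 22949^7335 mod 29341 = 6772.
x_0 is neither 1 nor 29340, so continue squaring.
x_1 = 6772^2 mod 29341 = 1.
x_1 = 1 but x_0 ≠ ±1, a nontrivial square root of 1 — 22949 is a witness and 29341 is composite.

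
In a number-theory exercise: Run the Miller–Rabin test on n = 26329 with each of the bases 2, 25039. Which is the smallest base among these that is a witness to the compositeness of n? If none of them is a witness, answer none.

n − 1 = 26328 = 2^3 · 3291, so s = 3 and d = 3291.
Base 2: x_0 = 2^3291 mod 26329 = 20112. x_0 is neither 1 nor 26328, so continue squaring. x_1 = 20112^2 mod 26329 = 117. x_2 = 117^2 mod 26329 = 13689. Reached i = s−1 = 2 without hitting −1: 2 is a Miller–Rabin witness and 26329 is composite.
Base 25039: x_0 = 25039^3291 mod 26329 = 281. x_0 is neither 1 nor 26328, so continue squaring. x_1 = 281^2 mod 26329 = 26303. x_2 = 26303^2 mod 26329 = 676. Reached i = s−1 = 2 without hitting −1: 25039 is a Miller–Rabin witness and 26329 is composite.
The smallest witness among the given bases is 2.

2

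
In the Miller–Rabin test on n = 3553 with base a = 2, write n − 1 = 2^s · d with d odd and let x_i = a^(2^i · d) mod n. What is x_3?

n − 1 = 3552 = 2^5 · 111, so s = 5 and d = 111.
Repeated squaring mod 3553: 2^1 ≡ 2, 2^2 ≡ 4, 2^4 ≡ 16, 2^8 ≡ 256, 2^16 ≡ 1582, 2^32 ≡ 1412, 2^64 ≡ 511.
111 = 64 + 32 + 8 + 4 + 2 + 1, so 2^111 ≡ 511·1412·256·16·4·2 ≡ 2763 (mod 3553).
x_0 = 2763.
x_1 = 2763^2 mod 3553 = 2325.
x_2 = 2325^2 mod 3553 = 1512.
x_3 = 1512^2 mod 3553 = 1565.

1565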